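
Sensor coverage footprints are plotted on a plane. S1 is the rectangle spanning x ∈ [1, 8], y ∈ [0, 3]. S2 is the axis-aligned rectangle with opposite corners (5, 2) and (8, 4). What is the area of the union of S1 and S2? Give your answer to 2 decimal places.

By inclusion–exclusion:
Individual areas: |S1| = 21, |S2| = 6.
|S1∩S2|: x∈[5,8], y∈[2,3] → 3·1 = 3.
|S1 ∪ S2| = 27 − 3 = 24.00.

24.00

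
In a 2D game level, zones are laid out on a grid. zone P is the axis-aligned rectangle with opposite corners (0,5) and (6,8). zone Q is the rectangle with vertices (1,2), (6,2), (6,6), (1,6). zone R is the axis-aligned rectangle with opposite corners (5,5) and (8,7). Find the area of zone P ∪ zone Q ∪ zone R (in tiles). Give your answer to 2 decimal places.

By inclusion–exclusion:
Individual areas: |zone P| = 18, |zone Q| = 20, |zone R| = 6.
|zone P∩zone Q|: x∈[1,6], y∈[5,6] → 5·1 = 5.
|zone P∩zone R|: x∈[5,6], y∈[5,7] → 1·2 = 2.
|zone Q∩zone R|: x∈[5,6], y∈[5,6] → 1·1 = 1.
|zone P∩zone Q∩zone R| = 1.
|zone P ∪ zone Q ∪ zone R| = 44 − 8 + 1 = 37.00.

37.00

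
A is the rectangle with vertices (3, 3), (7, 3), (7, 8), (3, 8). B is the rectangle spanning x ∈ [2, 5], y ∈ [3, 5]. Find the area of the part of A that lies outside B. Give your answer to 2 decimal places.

|A∩B|: x∈[3,5], y∈[3,5] → 2·2 = 4.
|A| = 20.
|A ∖ B| = |A| − |A∩B| = 20 − 4 = 16.00.

16.00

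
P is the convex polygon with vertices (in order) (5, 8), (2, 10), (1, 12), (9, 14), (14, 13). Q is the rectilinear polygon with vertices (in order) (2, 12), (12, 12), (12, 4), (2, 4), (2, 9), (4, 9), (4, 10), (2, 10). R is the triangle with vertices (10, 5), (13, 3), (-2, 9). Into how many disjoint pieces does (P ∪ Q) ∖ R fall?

(P ∪ Q) ∖ R splits into 2 disjoint pieces (area 75.4444, area 14.45).

2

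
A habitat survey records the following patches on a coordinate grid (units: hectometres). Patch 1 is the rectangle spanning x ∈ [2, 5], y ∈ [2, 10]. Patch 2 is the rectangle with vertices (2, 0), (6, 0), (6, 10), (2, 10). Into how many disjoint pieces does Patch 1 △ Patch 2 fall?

1

Patch 1 △ Patch 2 is a single connected region.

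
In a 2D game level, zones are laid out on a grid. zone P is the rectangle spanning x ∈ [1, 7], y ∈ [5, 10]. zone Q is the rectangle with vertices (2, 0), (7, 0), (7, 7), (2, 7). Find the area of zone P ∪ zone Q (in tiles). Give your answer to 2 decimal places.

55.00

By inclusion–exclusion:
Individual areas: |zone P| = 30, |zone Q| = 35.
|zone P∩zone Q|: x∈[2,7], y∈[5,7] → 5·2 = 10.
|zone P ∪ zone Q| = 65 − 10 = 55.00.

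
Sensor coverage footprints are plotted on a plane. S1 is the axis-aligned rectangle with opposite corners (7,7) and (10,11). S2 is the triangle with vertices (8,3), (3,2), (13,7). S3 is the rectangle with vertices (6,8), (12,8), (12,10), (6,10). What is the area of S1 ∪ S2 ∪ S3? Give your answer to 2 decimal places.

By inclusion–exclusion:
Individual areas: |S1| = 12, |S2| = 7.5, |S3| = 12.
|S1∩S2| = 0.
|S1∩S3|: x∈[7,10], y∈[8,10] → 3·2 = 6.
|S2∩S3| = 0.
|S1∩S2∩S3| = 0.
|S1 ∪ S2 ∪ S3| = 31.5 − 6 + 0 = 25.50.

25.50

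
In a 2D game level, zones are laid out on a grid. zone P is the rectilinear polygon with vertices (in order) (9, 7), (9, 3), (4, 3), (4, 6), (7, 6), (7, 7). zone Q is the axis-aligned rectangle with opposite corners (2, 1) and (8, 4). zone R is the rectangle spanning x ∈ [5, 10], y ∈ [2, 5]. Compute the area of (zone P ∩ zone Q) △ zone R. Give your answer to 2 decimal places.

|zone P ∩ zone Q| = 4.
|(zone P ∩ zone Q) ∩ zone R| = 3.
|(zone P ∩ zone Q) △ zone R| = 4 + 15 − 6 = 13.00.

13.00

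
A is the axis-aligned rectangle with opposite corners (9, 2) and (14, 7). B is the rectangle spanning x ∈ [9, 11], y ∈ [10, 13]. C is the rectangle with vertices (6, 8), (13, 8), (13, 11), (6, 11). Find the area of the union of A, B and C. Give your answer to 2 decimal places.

50.00

By inclusion–exclusion:
Individual areas: |A| = 25, |B| = 6, |C| = 21.
|A∩B| = 0 (no overlap).
|A∩C| = 0 (no overlap).
|B∩C|: x∈[9,11], y∈[10,11] → 2·1 = 2.
|A∩B∩C| = 0.
|A ∪ B ∪ C| = 52 − 2 + 0 = 50.00.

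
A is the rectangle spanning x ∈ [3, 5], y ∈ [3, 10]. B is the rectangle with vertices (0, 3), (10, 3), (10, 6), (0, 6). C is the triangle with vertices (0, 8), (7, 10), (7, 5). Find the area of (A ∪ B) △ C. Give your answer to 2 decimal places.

41.79

|A ∪ B| = 38.
|(A ∪ B) ∩ C| = 6.8571.
|(A ∪ B) △ C| = 38 + 17.5 − 13.7143 = 41.79.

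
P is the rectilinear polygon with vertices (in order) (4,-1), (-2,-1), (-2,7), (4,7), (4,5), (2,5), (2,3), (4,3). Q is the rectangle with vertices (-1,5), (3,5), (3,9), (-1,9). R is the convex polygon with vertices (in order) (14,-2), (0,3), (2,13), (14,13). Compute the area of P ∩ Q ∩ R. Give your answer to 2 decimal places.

The intersection is the polygon with vertices (3,5), (2,5), (0.4,5), (0.8,7), (3,7).
By the shoelace formula its area is 4.80.

4.80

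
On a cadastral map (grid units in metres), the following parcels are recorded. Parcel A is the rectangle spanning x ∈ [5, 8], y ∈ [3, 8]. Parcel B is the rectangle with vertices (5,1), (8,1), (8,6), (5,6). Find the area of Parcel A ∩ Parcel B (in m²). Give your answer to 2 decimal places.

|Parcel A∩Parcel B|: x∈[5,8], y∈[3,6] → 3·3 = 9.

9.00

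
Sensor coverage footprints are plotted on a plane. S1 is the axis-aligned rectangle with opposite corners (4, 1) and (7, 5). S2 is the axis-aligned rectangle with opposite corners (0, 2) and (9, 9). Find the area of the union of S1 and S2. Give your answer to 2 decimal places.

66.00

By inclusion–exclusion:
Individual areas: |S1| = 12, |S2| = 63.
|S1∩S2|: x∈[4,7], y∈[2,5] → 3·3 = 9.
|S1 ∪ S2| = 75 − 9 = 66.00.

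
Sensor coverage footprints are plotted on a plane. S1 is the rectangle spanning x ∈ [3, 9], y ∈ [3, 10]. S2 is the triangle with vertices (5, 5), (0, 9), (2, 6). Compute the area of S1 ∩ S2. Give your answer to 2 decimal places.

The intersection is the polygon with vertices (3,6.6), (5,5), (3,5.667).
By the shoelace formula its area is 0.93.

0.93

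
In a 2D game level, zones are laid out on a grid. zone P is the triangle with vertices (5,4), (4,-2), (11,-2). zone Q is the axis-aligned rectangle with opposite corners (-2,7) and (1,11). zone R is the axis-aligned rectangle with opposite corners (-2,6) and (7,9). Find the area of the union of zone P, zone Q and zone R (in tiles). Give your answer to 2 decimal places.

By inclusion–exclusion:
Individual areas: |zone P| = 21, |zone Q| = 12, |zone R| = 27.
|zone P∩zone Q| = 0.
|zone P∩zone R| = 0.
|zone Q∩zone R|: x∈[-2,1], y∈[7,9] → 3·2 = 6.
|zone P∩zone Q∩zone R| = 0.
|zone P ∪ zone Q ∪ zone R| = 60 − 6 + 0 = 54.00.

54.00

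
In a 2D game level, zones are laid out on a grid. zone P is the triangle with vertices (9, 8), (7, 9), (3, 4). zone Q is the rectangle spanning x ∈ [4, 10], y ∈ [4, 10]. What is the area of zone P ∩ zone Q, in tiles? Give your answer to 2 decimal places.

6.71

The intersection is the polygon with vertices (7,9), (9,8), (4,4.667), (4,5.25).
By the shoelace formula its area is 6.71.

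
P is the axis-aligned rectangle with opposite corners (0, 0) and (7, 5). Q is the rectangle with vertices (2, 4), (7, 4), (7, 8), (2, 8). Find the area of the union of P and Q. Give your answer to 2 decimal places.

50.00

By inclusion–exclusion:
Individual areas: |P| = 35, |Q| = 20.
|P∩Q|: x∈[2,7], y∈[4,5] → 5·1 = 5.
|P ∪ Q| = 55 − 5 = 50.00.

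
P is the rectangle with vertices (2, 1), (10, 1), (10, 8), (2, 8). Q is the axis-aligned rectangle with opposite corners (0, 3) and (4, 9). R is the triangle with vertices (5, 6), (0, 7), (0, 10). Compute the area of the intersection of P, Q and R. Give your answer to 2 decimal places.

2.30

The intersection is the polygon with vertices (2.5,8), (4,6.8), (4,6.2), (2,6.6), (2,8).
By the shoelace formula its area is 2.30.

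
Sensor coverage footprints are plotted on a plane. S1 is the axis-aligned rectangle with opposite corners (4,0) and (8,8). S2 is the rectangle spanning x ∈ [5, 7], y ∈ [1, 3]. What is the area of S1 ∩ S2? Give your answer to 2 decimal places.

|S1∩S2|: x∈[5,7], y∈[1,3] → 2·2 = 4.

4.00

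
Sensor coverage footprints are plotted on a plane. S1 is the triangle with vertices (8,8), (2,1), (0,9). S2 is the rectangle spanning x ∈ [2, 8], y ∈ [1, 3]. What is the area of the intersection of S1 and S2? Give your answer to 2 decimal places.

The intersection is the polygon with vertices (2,1), (2,3), (3.714,3).
By the shoelace formula its area is 1.71.

1.71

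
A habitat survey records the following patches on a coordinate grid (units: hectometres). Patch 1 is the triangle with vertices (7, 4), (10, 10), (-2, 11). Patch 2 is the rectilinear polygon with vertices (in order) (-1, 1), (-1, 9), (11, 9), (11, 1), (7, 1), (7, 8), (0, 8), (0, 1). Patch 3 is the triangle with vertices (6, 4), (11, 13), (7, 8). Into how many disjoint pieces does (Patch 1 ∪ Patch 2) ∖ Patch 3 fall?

(Patch 1 ∪ Patch 2) ∖ Patch 3 splits into 2 disjoint pieces (area 37.5633, area 30.4961).

2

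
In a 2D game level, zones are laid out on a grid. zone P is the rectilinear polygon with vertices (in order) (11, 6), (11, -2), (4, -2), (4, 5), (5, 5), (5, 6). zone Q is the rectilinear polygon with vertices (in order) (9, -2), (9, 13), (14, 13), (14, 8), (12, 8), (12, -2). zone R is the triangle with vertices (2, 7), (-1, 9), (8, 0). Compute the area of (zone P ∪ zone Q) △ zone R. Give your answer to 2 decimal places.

|zone P ∪ zone Q| = 94.
|(zone P ∪ zone Q) ∩ zone R| = 1.3333.
|(zone P ∪ zone Q) △ zone R| = 94 + 4.5 − 2.6667 = 95.83.

95.83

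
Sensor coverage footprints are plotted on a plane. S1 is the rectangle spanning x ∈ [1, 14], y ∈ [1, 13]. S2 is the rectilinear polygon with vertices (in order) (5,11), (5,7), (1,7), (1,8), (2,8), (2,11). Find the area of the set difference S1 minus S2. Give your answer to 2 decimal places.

143.00

|S1| = 156, |S1∩S2| = 13.
|S1 ∖ S2| = |S1| − |S1∩S2| = 156 − 13 = 143.00.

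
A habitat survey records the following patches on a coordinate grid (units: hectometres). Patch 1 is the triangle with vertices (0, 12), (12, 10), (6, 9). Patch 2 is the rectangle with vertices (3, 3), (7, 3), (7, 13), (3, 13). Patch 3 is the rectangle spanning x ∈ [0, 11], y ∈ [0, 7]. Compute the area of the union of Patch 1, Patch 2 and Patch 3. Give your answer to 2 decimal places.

By inclusion–exclusion:
Individual areas: |Patch 1| = 12, |Patch 2| = 40, |Patch 3| = 77.
|Patch 1∩Patch 2| = 6.3333.
|Patch 1∩Patch 3| = 0.
|Patch 2∩Patch 3|: x∈[3,7], y∈[3,7] → 4·4 = 16.
|Patch 1∩Patch 2∩Patch 3| = 0.
|Patch 1 ∪ Patch 2 ∪ Patch 3| = 129 − 22.3333 + 0 = 106.67.

106.67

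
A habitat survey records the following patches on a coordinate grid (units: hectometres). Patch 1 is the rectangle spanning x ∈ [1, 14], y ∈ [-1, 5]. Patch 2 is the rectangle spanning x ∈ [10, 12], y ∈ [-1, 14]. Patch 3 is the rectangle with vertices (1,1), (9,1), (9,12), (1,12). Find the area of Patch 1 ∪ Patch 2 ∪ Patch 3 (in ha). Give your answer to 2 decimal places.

152.00

By inclusion–exclusion:
Individual areas: |Patch 1| = 78, |Patch 2| = 30, |Patch 3| = 88.
|Patch 1∩Patch 2|: x∈[10,12], y∈[-1,5] → 2·6 = 12.
|Patch 1∩Patch 3|: x∈[1,9], y∈[1,5] → 8·4 = 32.
|Patch 2∩Patch 3| = 0 (no overlap).
|Patch 1∩Patch 2∩Patch 3| = 0.
|Patch 1 ∪ Patch 2 ∪ Patch 3| = 196 − 44 + 0 = 152.00.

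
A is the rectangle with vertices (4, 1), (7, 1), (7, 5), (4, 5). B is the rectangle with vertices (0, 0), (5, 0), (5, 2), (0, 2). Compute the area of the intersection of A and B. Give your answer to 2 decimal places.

1.00

|A∩B|: x∈[4,5], y∈[1,2] → 1·1 = 1.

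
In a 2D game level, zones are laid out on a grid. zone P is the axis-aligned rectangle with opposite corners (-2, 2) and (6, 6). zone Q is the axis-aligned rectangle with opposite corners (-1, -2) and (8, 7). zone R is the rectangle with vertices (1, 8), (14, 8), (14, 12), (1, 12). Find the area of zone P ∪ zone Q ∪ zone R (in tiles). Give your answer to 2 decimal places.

By inclusion–exclusion:
Individual areas: |zone P| = 32, |zone Q| = 81, |zone R| = 52.
|zone P∩zone Q|: x∈[-1,6], y∈[2,6] → 7·4 = 28.
|zone P∩zone R| = 0 (no overlap).
|zone Q∩zone R| = 0 (no overlap).
|zone P∩zone Q∩zone R| = 0.
|zone P ∪ zone Q ∪ zone R| = 165 − 28 + 0 = 137.00.

137.00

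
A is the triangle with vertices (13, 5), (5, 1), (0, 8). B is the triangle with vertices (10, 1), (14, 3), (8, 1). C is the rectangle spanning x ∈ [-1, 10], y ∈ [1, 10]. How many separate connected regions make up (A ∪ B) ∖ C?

(A ∪ B) ∖ C splits into 2 disjoint pieces (area 3.2885, area 1.3333).

2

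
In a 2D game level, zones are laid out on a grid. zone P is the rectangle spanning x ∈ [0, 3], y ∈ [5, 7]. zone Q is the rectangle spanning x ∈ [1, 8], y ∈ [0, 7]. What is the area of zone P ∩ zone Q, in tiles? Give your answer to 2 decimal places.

|zone P∩zone Q|: x∈[1,3], y∈[5,7] → 2·2 = 4.

4.00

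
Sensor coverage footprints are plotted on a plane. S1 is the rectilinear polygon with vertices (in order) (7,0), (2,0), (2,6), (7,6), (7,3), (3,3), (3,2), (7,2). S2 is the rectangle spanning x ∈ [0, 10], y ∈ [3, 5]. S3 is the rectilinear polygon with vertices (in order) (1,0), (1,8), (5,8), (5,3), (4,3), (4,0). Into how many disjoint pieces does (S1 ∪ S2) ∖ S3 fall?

3

(S1 ∪ S2) ∖ S3 splits into 3 disjoint pieces (area 2, area 12, area 6).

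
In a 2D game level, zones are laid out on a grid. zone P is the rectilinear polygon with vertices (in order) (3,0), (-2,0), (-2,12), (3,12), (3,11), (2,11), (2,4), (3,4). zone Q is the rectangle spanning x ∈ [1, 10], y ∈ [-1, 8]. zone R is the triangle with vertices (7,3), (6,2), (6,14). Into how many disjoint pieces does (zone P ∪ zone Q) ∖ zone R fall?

1

(zone P ∪ zone Q) ∖ zone R is a single connected region.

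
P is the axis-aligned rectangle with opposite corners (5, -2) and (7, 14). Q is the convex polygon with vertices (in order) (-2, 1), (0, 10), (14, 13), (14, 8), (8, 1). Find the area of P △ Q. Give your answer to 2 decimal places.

|P| = 32, |Q| = 135, |P∩Q| = 20.5714.
|P △ Q| = |P| + |Q| − 2·|P∩Q| = 32 + 135 − 41.1429 = 125.86.

125.86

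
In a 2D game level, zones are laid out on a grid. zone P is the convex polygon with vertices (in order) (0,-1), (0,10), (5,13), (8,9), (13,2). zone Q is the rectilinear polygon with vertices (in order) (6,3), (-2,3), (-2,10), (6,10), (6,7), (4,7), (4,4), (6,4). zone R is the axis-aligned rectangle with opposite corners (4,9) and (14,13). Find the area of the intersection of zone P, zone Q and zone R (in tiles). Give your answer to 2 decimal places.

The intersection is the polygon with vertices (6,10), (6,9), (4,9), (4,10).
By the shoelace formula its area is 2.00.

2.00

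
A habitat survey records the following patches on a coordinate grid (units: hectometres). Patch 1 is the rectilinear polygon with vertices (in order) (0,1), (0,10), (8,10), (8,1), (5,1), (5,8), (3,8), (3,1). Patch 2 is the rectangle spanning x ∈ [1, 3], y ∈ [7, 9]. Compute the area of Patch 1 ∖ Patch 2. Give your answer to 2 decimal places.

|Patch 1| = 58, |Patch 1∩Patch 2| = 4.
|Patch 1 ∖ Patch 2| = |Patch 1| − |Patch 1∩Patch 2| = 58 − 4 = 54.00.

54.00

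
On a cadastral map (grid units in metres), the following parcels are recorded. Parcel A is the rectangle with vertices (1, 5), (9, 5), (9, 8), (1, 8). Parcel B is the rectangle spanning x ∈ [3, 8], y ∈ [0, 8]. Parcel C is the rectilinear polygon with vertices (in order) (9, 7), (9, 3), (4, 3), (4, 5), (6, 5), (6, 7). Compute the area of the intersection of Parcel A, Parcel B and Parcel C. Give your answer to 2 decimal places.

4.00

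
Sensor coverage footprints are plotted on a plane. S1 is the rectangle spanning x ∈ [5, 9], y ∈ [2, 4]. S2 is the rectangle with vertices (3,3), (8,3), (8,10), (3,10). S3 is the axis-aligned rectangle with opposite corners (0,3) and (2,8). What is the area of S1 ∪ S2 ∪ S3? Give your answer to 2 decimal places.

By inclusion–exclusion:
Individual areas: |S1| = 8, |S2| = 35, |S3| = 10.
|S1∩S2|: x∈[5,8], y∈[3,4] → 3·1 = 3.
|S1∩S3| = 0 (no overlap).
|S2∩S3| = 0 (no overlap).
|S1∩S2∩S3| = 0.
|S1 ∪ S2 ∪ S3| = 53 − 3 + 0 = 50.00.

50.00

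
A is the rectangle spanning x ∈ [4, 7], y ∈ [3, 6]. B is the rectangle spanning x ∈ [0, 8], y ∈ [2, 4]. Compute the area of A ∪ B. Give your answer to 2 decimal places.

By inclusion–exclusion:
Individual areas: |A| = 9, |B| = 16.
|A∩B|: x∈[4,7], y∈[3,4] → 3·1 = 3.
|A ∪ B| = 25 − 3 = 22.00.

22.00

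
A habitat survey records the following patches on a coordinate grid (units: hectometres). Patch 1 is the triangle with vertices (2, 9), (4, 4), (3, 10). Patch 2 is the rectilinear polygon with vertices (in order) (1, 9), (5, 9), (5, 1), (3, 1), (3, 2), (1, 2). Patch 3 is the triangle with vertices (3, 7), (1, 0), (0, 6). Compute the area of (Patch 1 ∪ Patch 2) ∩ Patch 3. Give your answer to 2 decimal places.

The region (Patch 1 ∪ Patch 2) ∩ Patch 3 is the polygon with vertices (1,2), (1,6.333), (3,7), (1.571,2).
By the shoelace formula its area is 5.76.

5.76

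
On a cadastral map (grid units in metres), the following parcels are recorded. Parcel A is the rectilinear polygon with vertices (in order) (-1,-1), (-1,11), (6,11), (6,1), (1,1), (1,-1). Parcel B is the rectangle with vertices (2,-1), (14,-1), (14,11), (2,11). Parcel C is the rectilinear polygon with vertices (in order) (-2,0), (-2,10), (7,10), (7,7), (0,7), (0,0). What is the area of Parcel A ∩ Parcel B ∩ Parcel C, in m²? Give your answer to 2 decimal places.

The intersection is the polygon with vertices (6,7), (2,7), (2,10), (6,10).
By the shoelace formula its area is 12.00.

12.00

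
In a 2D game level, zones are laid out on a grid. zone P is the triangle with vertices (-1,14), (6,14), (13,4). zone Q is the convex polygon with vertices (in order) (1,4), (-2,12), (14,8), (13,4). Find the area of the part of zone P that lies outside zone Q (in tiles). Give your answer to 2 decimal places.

23.21

|zone P| = 35, |zone P∩zone Q| = 11.789.
|zone P ∖ zone Q| = |zone P| − |zone P∩zone Q| = 35 − 11.789 = 23.21.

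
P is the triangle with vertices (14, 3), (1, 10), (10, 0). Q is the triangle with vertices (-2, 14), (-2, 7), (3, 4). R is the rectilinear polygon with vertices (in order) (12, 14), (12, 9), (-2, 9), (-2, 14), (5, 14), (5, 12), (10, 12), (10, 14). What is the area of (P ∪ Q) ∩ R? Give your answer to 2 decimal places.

6.73

|P ∪ Q| = 51.
|(P ∪ Q) ∩ R| = 6.73.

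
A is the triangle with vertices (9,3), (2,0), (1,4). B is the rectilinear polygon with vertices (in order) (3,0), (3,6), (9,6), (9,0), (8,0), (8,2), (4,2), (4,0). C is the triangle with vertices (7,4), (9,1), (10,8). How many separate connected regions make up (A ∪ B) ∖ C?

(A ∪ B) ∖ C is a single connected region.

1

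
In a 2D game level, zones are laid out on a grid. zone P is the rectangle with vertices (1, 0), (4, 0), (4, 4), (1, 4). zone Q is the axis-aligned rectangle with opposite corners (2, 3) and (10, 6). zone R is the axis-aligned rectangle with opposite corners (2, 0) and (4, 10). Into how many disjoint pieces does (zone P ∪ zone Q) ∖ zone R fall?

(zone P ∪ zone Q) ∖ zone R splits into 2 disjoint pieces (area 4, area 18).

2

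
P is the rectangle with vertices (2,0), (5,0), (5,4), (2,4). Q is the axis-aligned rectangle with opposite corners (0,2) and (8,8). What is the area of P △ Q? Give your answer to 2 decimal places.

48.00

|P∩Q|: x∈[2,5], y∈[2,4] → 3·2 = 6.
|P △ Q| = |P| + |Q| − 2·|P∩Q| = 12 + 48 − 12 = 48.00.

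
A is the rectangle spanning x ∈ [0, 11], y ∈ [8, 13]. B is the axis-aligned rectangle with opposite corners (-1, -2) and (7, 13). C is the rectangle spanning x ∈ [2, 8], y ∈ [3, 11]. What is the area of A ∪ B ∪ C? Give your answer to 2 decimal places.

By inclusion–exclusion:
Individual areas: |A| = 55, |B| = 120, |C| = 48.
|A∩B|: x∈[0,7], y∈[8,13] → 7·5 = 35.
|A∩C|: x∈[2,8], y∈[8,11] → 6·3 = 18.
|B∩C|: x∈[2,7], y∈[3,11] → 5·8 = 40.
|A∩B∩C| = 15.
|A ∪ B ∪ C| = 223 − 93 + 15 = 145.00.

145.00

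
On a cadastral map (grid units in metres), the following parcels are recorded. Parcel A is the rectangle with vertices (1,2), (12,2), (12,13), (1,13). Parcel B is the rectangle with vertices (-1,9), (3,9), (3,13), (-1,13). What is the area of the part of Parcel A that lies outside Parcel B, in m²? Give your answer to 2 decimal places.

113.00

|Parcel A∩Parcel B|: x∈[1,3], y∈[9,13] → 2·4 = 8.
|Parcel A| = 121.
|Parcel A ∖ Parcel B| = |Parcel A| − |Parcel A∩Parcel B| = 121 − 8 = 113.00.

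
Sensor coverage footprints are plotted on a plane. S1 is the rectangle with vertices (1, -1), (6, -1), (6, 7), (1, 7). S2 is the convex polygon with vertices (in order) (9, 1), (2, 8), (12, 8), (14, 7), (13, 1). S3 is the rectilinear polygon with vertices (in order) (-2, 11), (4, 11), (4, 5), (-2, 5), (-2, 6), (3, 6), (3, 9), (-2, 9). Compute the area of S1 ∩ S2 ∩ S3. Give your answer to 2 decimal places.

0.50

The intersection is the polygon with vertices (3,7), (4,7), (4,6).
By the shoelace formula its area is 0.50.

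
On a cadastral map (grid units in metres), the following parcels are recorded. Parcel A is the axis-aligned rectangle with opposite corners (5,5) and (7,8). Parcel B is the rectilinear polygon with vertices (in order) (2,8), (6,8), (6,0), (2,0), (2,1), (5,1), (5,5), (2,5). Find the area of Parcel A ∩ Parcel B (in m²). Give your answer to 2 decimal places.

The intersection is the polygon with vertices (6,8), (6,5), (5,5), (5,8).
By the shoelace formula its area is 3.00.

3.00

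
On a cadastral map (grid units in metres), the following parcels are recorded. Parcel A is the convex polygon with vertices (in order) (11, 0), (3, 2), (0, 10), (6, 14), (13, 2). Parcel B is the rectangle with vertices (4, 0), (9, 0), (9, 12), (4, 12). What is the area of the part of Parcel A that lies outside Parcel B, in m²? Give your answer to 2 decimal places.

|Parcel A| = 100, |Parcel A∩Parcel B| = 51.494.
|Parcel A ∖ Parcel B| = |Parcel A| − |Parcel A∩Parcel B| = 100 − 51.494 = 48.51.

48.51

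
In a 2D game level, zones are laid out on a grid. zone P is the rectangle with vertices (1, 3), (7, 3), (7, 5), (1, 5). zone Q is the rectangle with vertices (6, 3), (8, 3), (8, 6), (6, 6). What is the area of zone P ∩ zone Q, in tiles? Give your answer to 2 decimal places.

2.00

|zone P∩zone Q|: x∈[6,7], y∈[3,5] → 1·2 = 2.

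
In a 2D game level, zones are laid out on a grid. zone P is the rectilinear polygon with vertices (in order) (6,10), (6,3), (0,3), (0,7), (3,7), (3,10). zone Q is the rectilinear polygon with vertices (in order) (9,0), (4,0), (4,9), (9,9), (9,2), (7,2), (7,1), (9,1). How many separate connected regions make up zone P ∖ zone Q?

zone P ∖ zone Q is a single connected region.

1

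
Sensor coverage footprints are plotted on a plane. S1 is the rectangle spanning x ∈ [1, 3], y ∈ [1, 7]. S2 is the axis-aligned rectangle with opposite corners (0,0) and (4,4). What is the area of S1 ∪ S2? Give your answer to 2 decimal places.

By inclusion–exclusion:
Individual areas: |S1| = 12, |S2| = 16.
|S1∩S2|: x∈[1,3], y∈[1,4] → 2·3 = 6.
|S1 ∪ S2| = 28 − 6 = 22.00.

22.00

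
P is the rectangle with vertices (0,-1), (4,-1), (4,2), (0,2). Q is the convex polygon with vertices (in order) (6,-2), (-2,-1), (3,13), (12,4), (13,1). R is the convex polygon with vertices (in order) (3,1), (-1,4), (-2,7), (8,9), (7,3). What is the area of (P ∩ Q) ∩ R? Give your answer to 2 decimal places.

1.42

The region (P ∩ Q) ∩ R is the polygon with vertices (4,2), (4,1.5), (3,1), (1.667,2).
By the shoelace formula its area is 1.42.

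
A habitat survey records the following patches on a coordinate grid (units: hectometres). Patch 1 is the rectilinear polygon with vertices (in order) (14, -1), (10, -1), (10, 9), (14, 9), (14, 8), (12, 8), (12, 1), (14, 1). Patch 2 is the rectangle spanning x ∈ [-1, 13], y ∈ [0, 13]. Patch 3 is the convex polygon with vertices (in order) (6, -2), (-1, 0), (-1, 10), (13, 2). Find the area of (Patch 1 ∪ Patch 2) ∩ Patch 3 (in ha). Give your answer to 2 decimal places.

The region (Patch 1 ∪ Patch 2) ∩ Patch 3 is the polygon with vertices (-1,0), (-1,10), (13,2), (9.5,0).
By the shoelace formula its area is 80.50.

80.50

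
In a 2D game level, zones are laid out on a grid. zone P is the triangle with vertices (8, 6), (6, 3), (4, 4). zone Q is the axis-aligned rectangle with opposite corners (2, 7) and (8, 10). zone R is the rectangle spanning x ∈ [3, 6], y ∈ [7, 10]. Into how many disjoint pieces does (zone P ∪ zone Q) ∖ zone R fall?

3

(zone P ∪ zone Q) ∖ zone R splits into 3 disjoint pieces (area 4, area 6, area 3).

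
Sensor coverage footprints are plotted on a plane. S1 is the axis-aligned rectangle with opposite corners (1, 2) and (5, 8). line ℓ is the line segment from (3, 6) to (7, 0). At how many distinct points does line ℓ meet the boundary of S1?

1

The segment meets the boundary at (5,3).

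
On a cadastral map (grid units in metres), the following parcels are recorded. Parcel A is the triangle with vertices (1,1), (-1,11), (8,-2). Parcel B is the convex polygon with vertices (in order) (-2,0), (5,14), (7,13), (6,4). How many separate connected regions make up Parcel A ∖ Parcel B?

Parcel A ∖ Parcel B splits into 2 disjoint pieces (area 13.6727, area 5.9724).

2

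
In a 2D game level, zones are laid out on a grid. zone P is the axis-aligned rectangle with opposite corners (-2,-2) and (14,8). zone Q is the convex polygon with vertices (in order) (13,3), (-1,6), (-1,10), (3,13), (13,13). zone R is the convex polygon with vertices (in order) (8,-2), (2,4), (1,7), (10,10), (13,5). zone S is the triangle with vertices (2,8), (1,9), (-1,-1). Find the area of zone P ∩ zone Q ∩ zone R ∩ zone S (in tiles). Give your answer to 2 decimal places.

The intersection is the polygon with vertices (1,7), (1.75,7.25), (1.333,6).
By the shoelace formula its area is 0.42.

0.42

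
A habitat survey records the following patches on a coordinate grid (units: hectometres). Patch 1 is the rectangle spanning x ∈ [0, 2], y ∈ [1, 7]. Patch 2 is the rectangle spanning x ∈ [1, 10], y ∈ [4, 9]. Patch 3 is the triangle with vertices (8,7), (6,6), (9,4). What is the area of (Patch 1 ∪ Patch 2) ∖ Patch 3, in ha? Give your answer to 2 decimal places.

50.50

|Patch 1 ∪ Patch 2| = 54.
|(Patch 1 ∪ Patch 2) ∩ Patch 3| = 3.5.
|(Patch 1 ∪ Patch 2) ∖ Patch 3| = 54 − 3.5 = 50.50.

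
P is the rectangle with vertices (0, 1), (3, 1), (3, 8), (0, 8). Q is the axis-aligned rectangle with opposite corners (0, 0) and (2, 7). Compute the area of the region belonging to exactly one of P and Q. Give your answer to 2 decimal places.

11.00

|P∩Q|: x∈[0,2], y∈[1,7] → 2·6 = 12.
|P △ Q| = |P| + |Q| − 2·|P∩Q| = 21 + 14 − 24 = 11.00.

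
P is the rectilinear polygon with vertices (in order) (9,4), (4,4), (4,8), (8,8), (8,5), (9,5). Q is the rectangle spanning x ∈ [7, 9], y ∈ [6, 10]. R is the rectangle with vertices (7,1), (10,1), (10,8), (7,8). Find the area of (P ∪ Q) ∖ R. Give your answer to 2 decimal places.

16.00

|P ∪ Q| = 23.
|(P ∪ Q) ∩ R| = 7.
|(P ∪ Q) ∖ R| = 23 − 7 = 16.00.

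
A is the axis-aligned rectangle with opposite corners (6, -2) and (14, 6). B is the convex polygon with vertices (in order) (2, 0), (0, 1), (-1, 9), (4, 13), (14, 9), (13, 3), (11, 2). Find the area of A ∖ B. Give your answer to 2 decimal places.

|A| = 64, |A∩B| = 30.5278.
|A ∖ B| = |A| − |A∩B| = 64 − 30.5278 = 33.47.

33.47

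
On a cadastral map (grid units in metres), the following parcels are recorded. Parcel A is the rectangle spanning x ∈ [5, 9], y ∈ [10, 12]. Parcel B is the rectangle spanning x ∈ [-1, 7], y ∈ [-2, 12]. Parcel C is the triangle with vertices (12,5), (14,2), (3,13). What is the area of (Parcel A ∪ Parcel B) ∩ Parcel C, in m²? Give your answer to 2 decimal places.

The region (Parcel A ∪ Parcel B) ∩ Parcel C is the polygon with vertices (7,9), (4,12), (4.125,12), (7,9.444).
By the shoelace formula its area is 0.83.

0.83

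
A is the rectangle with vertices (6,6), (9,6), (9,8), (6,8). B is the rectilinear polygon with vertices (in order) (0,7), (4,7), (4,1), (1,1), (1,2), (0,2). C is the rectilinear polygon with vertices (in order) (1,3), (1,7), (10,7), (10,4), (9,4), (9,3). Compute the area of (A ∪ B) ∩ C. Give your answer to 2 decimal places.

15.00

|A ∪ B| = 29.
|(A ∪ B) ∩ C| = 15.00.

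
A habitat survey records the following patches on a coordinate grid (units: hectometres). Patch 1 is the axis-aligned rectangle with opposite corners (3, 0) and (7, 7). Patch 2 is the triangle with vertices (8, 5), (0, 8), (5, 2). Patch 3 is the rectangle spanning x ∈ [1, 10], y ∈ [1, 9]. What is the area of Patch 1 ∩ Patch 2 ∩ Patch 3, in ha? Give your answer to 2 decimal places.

The intersection is the polygon with vertices (5,2), (3,4.4), (3,6.875), (7,5.375), (7,4).
By the shoelace formula its area is 12.10.

12.10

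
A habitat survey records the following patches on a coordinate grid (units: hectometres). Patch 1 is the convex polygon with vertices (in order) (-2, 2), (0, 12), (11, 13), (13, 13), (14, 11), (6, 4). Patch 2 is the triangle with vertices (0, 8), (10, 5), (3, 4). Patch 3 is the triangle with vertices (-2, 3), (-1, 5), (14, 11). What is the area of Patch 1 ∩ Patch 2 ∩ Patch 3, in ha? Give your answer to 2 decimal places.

The intersection is the polygon with vertices (1.5,6), (3.714,6.886), (5,6.5), (2.182,5.091).
By the shoelace formula its area is 2.76.

2.76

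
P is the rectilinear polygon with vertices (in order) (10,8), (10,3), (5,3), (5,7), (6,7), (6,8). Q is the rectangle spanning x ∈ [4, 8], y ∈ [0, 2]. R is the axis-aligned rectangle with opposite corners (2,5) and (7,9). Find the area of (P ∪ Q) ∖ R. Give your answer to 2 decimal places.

27.00

|P ∪ Q| = 32.
|(P ∪ Q) ∩ R| = 5.
|(P ∪ Q) ∖ R| = 32 − 5 = 27.00.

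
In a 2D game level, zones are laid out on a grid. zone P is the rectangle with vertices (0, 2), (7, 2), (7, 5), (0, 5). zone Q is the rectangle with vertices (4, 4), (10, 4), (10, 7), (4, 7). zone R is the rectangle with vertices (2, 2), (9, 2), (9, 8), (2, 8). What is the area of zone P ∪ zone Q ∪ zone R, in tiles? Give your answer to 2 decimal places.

51.00

By inclusion–exclusion:
Individual areas: |zone P| = 21, |zone Q| = 18, |zone R| = 42.
|zone P∩zone Q|: x∈[4,7], y∈[4,5] → 3·1 = 3.
|zone P∩zone R|: x∈[2,7], y∈[2,5] → 5·3 = 15.
|zone Q∩zone R|: x∈[4,9], y∈[4,7] → 5·3 = 15.
|zone P∩zone Q∩zone R| = 3.
|zone P ∪ zone Q ∪ zone R| = 81 − 33 + 3 = 51.00.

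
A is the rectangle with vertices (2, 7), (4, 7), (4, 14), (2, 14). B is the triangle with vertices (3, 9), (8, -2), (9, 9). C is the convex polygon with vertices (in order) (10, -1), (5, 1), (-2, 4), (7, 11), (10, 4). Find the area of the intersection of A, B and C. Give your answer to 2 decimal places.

The intersection is the polygon with vertices (3.909,7), (3.373,8.179), (4,8.667), (4,7).
By the shoelace formula its area is 0.58.

0.58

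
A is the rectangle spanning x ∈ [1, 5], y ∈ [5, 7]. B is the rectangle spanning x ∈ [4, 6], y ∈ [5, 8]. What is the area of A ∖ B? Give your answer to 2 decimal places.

|A∩B|: x∈[4,5], y∈[5,7] → 1·2 = 2.
|A| = 8.
|A ∖ B| = |A| − |A∩B| = 8 − 2 = 6.00.

6.00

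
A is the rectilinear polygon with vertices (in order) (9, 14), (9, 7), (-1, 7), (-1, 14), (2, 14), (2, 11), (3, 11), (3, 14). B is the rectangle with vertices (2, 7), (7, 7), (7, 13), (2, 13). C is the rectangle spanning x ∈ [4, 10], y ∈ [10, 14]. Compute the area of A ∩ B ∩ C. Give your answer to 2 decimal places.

The intersection is the polygon with vertices (7,13), (7,10), (4,10), (4,13).
By the shoelace formula its area is 9.00.

9.00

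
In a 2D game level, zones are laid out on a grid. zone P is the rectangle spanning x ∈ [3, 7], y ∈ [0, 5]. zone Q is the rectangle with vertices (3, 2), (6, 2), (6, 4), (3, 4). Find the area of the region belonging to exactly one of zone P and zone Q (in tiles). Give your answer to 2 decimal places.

|zone P∩zone Q|: x∈[3,6], y∈[2,4] → 3·2 = 6.
|zone P △ zone Q| = |zone P| + |zone Q| − 2·|zone P∩zone Q| = 20 + 6 − 12 = 14.00.

14.00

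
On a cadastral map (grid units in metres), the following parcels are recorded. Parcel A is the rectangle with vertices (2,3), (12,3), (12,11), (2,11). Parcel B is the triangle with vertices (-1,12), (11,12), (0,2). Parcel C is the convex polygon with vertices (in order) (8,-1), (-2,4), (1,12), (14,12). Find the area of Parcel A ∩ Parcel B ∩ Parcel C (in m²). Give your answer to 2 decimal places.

The intersection is the polygon with vertices (9.9,11), (2,3.818), (2,11).
By the shoelace formula its area is 28.37.

28.37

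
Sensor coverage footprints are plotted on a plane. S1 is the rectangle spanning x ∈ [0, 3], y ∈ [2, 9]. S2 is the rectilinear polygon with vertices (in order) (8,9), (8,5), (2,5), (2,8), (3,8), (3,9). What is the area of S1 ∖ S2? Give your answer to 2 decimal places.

18.00

|S1| = 21, |S1∩S2| = 3.
|S1 ∖ S2| = |S1| − |S1∩S2| = 21 − 3 = 18.00.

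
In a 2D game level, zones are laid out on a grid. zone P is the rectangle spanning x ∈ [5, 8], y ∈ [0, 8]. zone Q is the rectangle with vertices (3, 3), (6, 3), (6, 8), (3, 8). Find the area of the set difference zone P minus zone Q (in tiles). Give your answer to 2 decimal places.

19.00

|zone P∩zone Q|: x∈[5,6], y∈[3,8] → 1·5 = 5.
|zone P| = 24.
|zone P ∖ zone Q| = |zone P| − |zone P∩zone Q| = 24 − 5 = 19.00.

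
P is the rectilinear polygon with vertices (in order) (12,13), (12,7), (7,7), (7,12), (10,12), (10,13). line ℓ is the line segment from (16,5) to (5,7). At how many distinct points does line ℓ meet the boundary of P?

The segment lies entirely outside P and never meets its boundary.

0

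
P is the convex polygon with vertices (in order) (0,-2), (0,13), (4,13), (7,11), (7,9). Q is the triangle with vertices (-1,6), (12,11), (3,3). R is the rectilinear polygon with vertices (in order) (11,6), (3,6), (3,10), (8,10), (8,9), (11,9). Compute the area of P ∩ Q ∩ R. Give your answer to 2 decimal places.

6.37

The intersection is the polygon with vertices (7,9.077), (7,9), (5.091,6), (3,6), (3,7.538).
By the shoelace formula its area is 6.37.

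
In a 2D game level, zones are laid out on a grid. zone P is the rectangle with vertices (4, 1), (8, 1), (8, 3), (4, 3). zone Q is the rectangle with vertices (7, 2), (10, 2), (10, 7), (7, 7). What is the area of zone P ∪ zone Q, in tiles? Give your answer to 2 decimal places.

22.00

By inclusion–exclusion:
Individual areas: |zone P| = 8, |zone Q| = 15.
|zone P∩zone Q|: x∈[7,8], y∈[2,3] → 1·1 = 1.
|zone P ∪ zone Q| = 23 − 1 = 22.00.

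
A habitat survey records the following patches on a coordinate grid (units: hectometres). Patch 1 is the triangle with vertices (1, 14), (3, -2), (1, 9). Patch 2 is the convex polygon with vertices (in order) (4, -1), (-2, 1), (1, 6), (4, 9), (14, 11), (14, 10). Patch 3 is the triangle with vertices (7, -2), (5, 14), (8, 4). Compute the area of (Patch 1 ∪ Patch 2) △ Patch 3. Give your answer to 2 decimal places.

86.44

|Patch 1 ∪ Patch 2| = 90.9193.
|(Patch 1 ∪ Patch 2) ∩ Patch 3| = 9.2418.
|(Patch 1 ∪ Patch 2) △ Patch 3| = 90.9193 + 14 − 18.4837 = 86.44.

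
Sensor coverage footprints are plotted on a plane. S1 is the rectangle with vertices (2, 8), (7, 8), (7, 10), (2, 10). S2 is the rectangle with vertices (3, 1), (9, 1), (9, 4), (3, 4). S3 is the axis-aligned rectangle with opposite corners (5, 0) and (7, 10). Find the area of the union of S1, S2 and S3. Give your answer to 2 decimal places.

38.00

By inclusion–exclusion:
Individual areas: |S1| = 10, |S2| = 18, |S3| = 20.
|S1∩S2| = 0 (no overlap).
|S1∩S3|: x∈[5,7], y∈[8,10] → 2·2 = 4.
|S2∩S3|: x∈[5,7], y∈[1,4] → 2·3 = 6.
|S1∩S2∩S3| = 0.
|S1 ∪ S2 ∪ S3| = 48 − 10 + 0 = 38.00.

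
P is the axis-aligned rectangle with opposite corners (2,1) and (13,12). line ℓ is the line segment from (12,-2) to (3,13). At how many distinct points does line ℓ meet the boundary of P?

The segment meets the boundary at (3.6,12), (10.2,1).

2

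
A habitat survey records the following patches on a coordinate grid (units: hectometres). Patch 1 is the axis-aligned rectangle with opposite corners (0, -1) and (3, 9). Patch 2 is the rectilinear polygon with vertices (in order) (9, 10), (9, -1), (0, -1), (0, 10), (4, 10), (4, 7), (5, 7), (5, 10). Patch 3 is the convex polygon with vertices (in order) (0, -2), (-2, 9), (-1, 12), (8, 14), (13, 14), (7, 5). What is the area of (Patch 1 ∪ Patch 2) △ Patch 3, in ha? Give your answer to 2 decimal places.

93.00

|Patch 1 ∪ Patch 2| = 96.
|(Patch 1 ∪ Patch 2) ∩ Patch 3| = 63.
|(Patch 1 ∪ Patch 2) △ Patch 3| = 96 + 123 − 126 = 93.00.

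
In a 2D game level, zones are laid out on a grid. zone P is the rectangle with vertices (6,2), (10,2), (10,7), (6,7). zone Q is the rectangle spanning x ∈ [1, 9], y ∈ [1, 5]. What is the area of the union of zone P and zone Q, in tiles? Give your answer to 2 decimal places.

By inclusion–exclusion:
Individual areas: |zone P| = 20, |zone Q| = 32.
|zone P∩zone Q|: x∈[6,9], y∈[2,5] → 3·3 = 9.
|zone P ∪ zone Q| = 52 − 9 = 43.00.

43.00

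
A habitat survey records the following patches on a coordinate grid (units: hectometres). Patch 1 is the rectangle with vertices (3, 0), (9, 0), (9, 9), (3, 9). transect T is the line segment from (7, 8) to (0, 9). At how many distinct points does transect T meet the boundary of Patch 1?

1

The segment meets the boundary at (3,8.571).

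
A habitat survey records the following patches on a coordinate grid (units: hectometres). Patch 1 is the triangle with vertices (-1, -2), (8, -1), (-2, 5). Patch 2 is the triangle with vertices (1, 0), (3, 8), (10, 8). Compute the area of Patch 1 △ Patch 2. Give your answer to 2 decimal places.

|Patch 1| = 32, |Patch 2| = 28, |Patch 1∩Patch 2| = 2.3258.
|Patch 1 △ Patch 2| = |Patch 1| + |Patch 2| − 2·|Patch 1∩Patch 2| = 32 + 28 − 4.6515 = 55.35.

55.35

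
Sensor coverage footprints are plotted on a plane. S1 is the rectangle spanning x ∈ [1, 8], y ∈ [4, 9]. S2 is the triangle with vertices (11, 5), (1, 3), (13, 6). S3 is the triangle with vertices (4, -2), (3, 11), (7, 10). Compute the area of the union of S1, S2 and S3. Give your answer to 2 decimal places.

By inclusion–exclusion:
Individual areas: |S1| = 35, |S2| = 3, |S3| = 25.5.
|S1∩S2| = 0.725.
|S1∩S3| = 13.8942.
|S2∩S3| = 0.3418.
|S1∩S2∩S3| = 0.0333.
|S1 ∪ S2 ∪ S3| = 63.5 − 14.961 + 0.0333 = 48.57.

48.57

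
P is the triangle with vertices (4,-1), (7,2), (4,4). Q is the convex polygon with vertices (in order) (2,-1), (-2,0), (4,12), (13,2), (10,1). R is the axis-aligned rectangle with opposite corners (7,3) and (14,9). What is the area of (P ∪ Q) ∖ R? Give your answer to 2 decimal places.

82.22

|P ∪ Q| = 96.6667.
|(P ∪ Q) ∩ R| = 14.45.
|(P ∪ Q) ∖ R| = 96.6667 − 14.45 = 82.22.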